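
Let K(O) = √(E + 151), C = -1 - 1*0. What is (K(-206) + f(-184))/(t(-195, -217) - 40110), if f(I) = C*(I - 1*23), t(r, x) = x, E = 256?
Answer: -207/40327 - √407/40327 ≈ -0.0056333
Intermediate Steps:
C = -1 (C = -1 + 0 = -1)
K(O) = √407 (K(O) = √(256 + 151) = √407)
f(I) = 23 - I (f(I) = -(I - 1*23) = -(I - 23) = -(-23 + I) = 23 - I)
(K(-206) + f(-184))/(t(-195, -217) - 40110) = (√407 + (23 - 1*(-184)))/(-217 - 40110) = (√407 + (23 + 184))/(-40327) = (√407 + 207)*(-1/40327) = (207 + √407)*(-1/40327) = -207/40327 - √407/40327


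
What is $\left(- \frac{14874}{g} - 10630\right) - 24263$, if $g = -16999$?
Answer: $- \frac{593131233}{16999} \approx -34892.0$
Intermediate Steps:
$\left(- \frac{14874}{g} - 10630\right) - 24263 = \left(- \frac{14874}{-16999} - 10630\right) - 24263 = \left(\left(-14874\right) \left(- \frac{1}{16999}\right) - 10630\right) - 24263 = \left(\frac{14874}{16999} - 10630\right) - 24263 = - \frac{180684496}{16999} - 24263 = - \frac{593131233}{16999}$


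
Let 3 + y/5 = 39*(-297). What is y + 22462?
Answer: -35468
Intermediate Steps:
y = -57930 (y = -15 + 5*(39*(-297)) = -15 + 5*(-11583) = -15 - 57915 = -57930)
y + 22462 = -57930 + 22462 = -35468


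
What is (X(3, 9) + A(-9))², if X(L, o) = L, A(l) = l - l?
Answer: 9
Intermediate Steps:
A(l) = 0
(X(3, 9) + A(-9))² = (3 + 0)² = 3² = 9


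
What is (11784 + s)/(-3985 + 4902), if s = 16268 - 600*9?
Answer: 3236/131 ≈ 24.702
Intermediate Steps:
s = 10868 (s = 16268 - 5400 = 10868)
(11784 + s)/(-3985 + 4902) = (11784 + 10868)/(-3985 + 4902) = 22652/917 = 22652*(1/917) = 3236/131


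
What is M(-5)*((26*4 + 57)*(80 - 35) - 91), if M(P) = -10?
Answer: -71540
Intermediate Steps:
M(-5)*((26*4 + 57)*(80 - 35) - 91) = -10*((26*4 + 57)*(80 - 35) - 91) = -10*((104 + 57)*45 - 91) = -10*(161*45 - 91) = -10*(7245 - 91) = -10*7154 = -71540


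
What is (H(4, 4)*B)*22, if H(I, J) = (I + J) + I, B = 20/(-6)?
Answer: -880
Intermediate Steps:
B = -10/3 (B = 20*(-⅙) = -10/3 ≈ -3.3333)
H(I, J) = J + 2*I
(H(4, 4)*B)*22 = ((4 + 2*4)*(-10/3))*22 = ((4 + 8)*(-10/3))*22 = (12*(-10/3))*22 = -40*22 = -880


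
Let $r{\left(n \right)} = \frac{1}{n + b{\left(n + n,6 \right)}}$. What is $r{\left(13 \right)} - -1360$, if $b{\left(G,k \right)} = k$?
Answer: $\frac{25841}{19} \approx 1360.1$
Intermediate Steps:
$r{\left(n \right)} = \frac{1}{6 + n}$ ($r{\left(n \right)} = \frac{1}{n + 6} = \frac{1}{6 + n}$)
$r{\left(13 \right)} - -1360 = \frac{1}{6 + 13} - -1360 = \frac{1}{19} + 1360 = \frac{25841}{19}$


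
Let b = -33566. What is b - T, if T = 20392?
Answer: -53958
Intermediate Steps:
b - T = -33566 - 1*20392 = -33566 - 20392 = -53958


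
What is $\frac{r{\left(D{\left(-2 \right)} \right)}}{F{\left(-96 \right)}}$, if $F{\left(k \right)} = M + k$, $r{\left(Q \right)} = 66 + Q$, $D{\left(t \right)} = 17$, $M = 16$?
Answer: $- \frac{83}{80} \approx -1.0375$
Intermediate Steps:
$F{\left(k \right)} = 16 + k$
$\frac{r{\left(D{\left(-2 \right)} \right)}}{F{\left(-96 \right)}} = \frac{66 + 17}{16 - 96} = \frac{83}{-80} = 83 \left(- \frac{1}{80}\right) = - \frac{83}{80}$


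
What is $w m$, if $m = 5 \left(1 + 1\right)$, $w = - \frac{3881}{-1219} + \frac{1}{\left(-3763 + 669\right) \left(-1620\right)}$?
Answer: $\frac{19452659899}{610996932} \approx 31.838$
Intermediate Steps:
$w = \frac{19452659899}{6109969320}$ ($w = \left(-3881\right) \left(- \frac{1}{1219}\right) + \frac{1}{-3094} \left(- \frac{1}{1620}\right) = \frac{3881}{1219} - - \frac{1}{5012280} = \frac{3881}{1219} + \frac{1}{5012280} = \frac{19452659899}{6109969320} \approx 3.1838$)
$m = 10$ ($m = 5 \cdot 2 = 10$)
$w m = \frac{19452659899}{6109969320} \cdot 10 = \frac{19452659899}{610996932}$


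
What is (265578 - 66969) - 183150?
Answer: 15459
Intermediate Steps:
(265578 - 66969) - 183150 = 198609 - 183150 = 15459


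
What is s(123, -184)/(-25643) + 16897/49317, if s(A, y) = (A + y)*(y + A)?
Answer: 249781214/1264635831 ≈ 0.19751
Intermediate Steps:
s(A, y) = (A + y)² (s(A, y) = (A + y)*(A + y) = (A + y)²)
s(123, -184)/(-25643) + 16897/49317 = (123 - 184)²/(-25643) + 16897/49317 = (-61)²*(-1/25643) + 16897*(1/49317) = 3721*(-1/25643) + 16897/49317 = -3721/25643 + 16897/49317 = 249781214/1264635831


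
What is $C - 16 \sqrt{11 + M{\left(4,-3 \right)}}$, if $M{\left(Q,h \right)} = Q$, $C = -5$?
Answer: $-5 - 16 \sqrt{15} \approx -66.968$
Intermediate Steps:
$C - 16 \sqrt{11 + M{\left(4,-3 \right)}} = -5 - 16 \sqrt{11 + 4} = -5 - 16 \sqrt{15}$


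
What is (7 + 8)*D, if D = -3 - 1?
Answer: -60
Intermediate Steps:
D = -4
(7 + 8)*D = (7 + 8)*(-4) = 15*(-4) = -60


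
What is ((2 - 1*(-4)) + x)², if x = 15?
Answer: 441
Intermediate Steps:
((2 - 1*(-4)) + x)² = ((2 - 1*(-4)) + 15)² = ((2 + 4) + 15)² = (6 + 15)² = 21² = 441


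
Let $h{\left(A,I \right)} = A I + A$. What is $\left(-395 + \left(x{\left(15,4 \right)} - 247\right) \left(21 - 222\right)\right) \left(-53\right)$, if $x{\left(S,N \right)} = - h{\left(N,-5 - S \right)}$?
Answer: $-1800728$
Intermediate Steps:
$h{\left(A,I \right)} = A + A I$
$x{\left(S,N \right)} = - N \left(-4 - S\right)$ ($x{\left(S,N \right)} = - N \left(1 - \left(5 + S\right)\right) = - N \left(-4 - S\right)$)
$\left(-395 + \left(x{\left(15,4 \right)} - 247\right) \left(21 - 222\right)\right) \left(-53\right) = \left(-395 + \left(4 \left(4 + 15\right) - 247\right) \left(21 - 222\right)\right) \left(-53\right) = \left(-395 + \left(4 \cdot 19 - 247\right) \left(-201\right)\right) \left(-53\right) = \left(-395 + \left(76 - 247\right) \left(-201\right)\right) \left(-53\right) = \left(-395 - -34371\right) \left(-53\right) = \left(-395 + 34371\right) \left(-53\right) = 33976 \left(-53\right) = -1800728$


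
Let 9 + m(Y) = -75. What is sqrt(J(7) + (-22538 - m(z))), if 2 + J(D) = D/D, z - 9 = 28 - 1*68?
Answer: 3*I*sqrt(2495) ≈ 149.85*I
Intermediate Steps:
z = -31 (z = 9 + (28 - 1*68) = 9 + (28 - 68) = 9 - 40 = -31)
J(D) = -1 (J(D) = -2 + D/D = -2 + 1 = -1)
m(Y) = -84 (m(Y) = -9 - 75 = -84)
sqrt(J(7) + (-22538 - m(z))) = sqrt(-1 + (-22538 - 1*(-84))) = sqrt(-1 + (-22538 + 84)) = sqrt(-1 - 22454) = sqrt(-22455) = 3*I*sqrt(2495)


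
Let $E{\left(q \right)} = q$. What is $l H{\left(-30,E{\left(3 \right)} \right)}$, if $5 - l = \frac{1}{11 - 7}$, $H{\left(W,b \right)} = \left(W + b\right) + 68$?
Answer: $\frac{779}{4} \approx 194.75$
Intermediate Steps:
$H{\left(W,b \right)} = 68 + W + b$
$l = \frac{19}{4}$ ($l = 5 - \frac{1}{11 - 7} = 5 - \frac{1}{4} = \frac{19}{4} \approx 4.75$)
$l H{\left(-30,E{\left(3 \right)} \right)} = \frac{19 \left(68 - 30 + 3\right)}{4} = \frac{19}{4} \cdot 41 = \frac{779}{4}$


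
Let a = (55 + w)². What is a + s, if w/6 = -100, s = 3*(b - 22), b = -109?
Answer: 296632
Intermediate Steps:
s = -393 (s = 3*(-109 - 22) = 3*(-131) = -393)
w = -600 (w = 6*(-100) = -600)
a = 297025 (a = (55 - 600)² = (-545)² = 297025)
a + s = 297025 - 393 = 296632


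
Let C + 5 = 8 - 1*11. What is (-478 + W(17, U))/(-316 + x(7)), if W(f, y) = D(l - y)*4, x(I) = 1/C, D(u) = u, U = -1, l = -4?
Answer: 3920/2529 ≈ 1.5500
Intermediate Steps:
C = -8 (C = -5 + (8 - 1*11) = -5 + (8 - 11) = -5 - 3 = -8)
x(I) = -1/8 (x(I) = 1/(-8) = -1/8)
W(f, y) = -16 - 4*y (W(f, y) = (-4 - y)*4 = -16 - 4*y)
(-478 + W(17, U))/(-316 + x(7)) = (-478 + (-16 - 4*(-1)))/(-316 - 1/8) = (-478 + (-16 + 4))/(-2529/8) = (-478 - 12)*(-8/2529) = -490*(-8/2529) = 3920/2529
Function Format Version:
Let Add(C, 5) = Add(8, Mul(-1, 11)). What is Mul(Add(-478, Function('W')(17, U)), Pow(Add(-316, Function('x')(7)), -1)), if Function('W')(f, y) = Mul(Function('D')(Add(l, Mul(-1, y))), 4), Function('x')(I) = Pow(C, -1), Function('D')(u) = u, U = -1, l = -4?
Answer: Rational(3920, 2529) ≈ 1.5500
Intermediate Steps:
C = -8 (C = Add(-5, Add(8, Mul(-1, 11))) = Add(-5, Add(8, -11)) = Add(-5, -3) = -8)
Function('x')(I) = Rational(-1, 8) (Function('x')(I) = Pow(-8, -1) = Rational(-1, 8))
Function('W')(f, y) = Add(-16, Mul(-4, y)) (Function('W')(f, y) = Mul(Add(-4, Mul(-1, y)), 4) = Add(-16, Mul(-4, y)))
Mul(Add(-478, Function('W')(17, U)), Pow(Add(-316, Function('x')(7)), -1)) = Mul(Add(-478, Add(-16, Mul(-4, -1))), Pow(Add(-316, Rational(-1, 8)), -1)) = Mul(Add(-478, Add(-16, 4)), Pow(Rational(-2529, 8), -1)) = Mul(Add(-478, -12), Rational(-8, 2529)) = Mul(-490, Rational(-8, 2529)) = Rational(3920, 2529)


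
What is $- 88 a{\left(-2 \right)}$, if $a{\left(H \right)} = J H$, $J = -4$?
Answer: $-704$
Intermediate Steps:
$a{\left(H \right)} = - 4 H$
$- 88 a{\left(-2 \right)} = - 88 \left(\left(-4\right) \left(-2\right)\right) = \left(-88\right) 8 = -704$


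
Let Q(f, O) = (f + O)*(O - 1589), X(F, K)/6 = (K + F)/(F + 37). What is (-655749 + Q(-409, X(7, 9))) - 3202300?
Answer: -388712804/121 ≈ -3.2125e+6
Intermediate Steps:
X(F, K) = 6*(F + K)/(37 + F) (X(F, K) = 6*((K + F)/(F + 37)) = 6*((F + K)/(37 + F)) = 6*(F + K)/(37 + F))
Q(f, O) = (-1589 + O)*(O + f) (Q(f, O) = (O + f)*(-1589 + O) = (-1589 + O)*(O + f))
(-655749 + Q(-409, X(7, 9))) - 3202300 = (-655749 + ((6*(7 + 9)/(37 + 7))² - 9534*(7 + 9)/(37 + 7) - 1589*(-409) + (6*(7 + 9)/(37 + 7))*(-409))) - 3202300 = (-655749 + ((6*16/44)² - 9534*16/44 + 649901 + (6*16/44)*(-409))) - 3202300 = (-655749 + ((6*(1/44)*16)² - 9534*16/44 + 649901 + (6*(1/44)*16)*(-409))) - 3202300 = (-655749 + ((24/11)² - 1589*24/11 + 649901 + (24/11)*(-409))) - 3202300 = (-655749 + (576/121 - 38136/11 + 649901 - 9816/11)) - 3202300 = (-655749 + 78111125/121) - 3202300 = -1234504/121 - 3202300 = -388712804/121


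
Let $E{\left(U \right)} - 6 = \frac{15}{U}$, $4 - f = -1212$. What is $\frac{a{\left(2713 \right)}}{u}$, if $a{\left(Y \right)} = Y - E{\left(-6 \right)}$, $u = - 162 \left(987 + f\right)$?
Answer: $- \frac{5419}{713772} \approx -0.0075921$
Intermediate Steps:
$f = 1216$ ($f = 4 - -1212 = 4 + 1212 = 1216$)
$E{\left(U \right)} = 6 + \frac{15}{U}$
$u = -356886$ ($u = - 162 \left(987 + 1216\right) = \left(-162\right) 2203 = -356886$)
$a{\left(Y \right)} = - \frac{7}{2} + Y$ ($a{\left(Y \right)} = Y - \left(6 + \frac{15}{-6}\right) = Y - \left(6 + 15 \left(- \frac{1}{6}\right)\right) = Y - \left(6 - \frac{5}{2}\right) = Y - \frac{7}{2} = - \frac{7}{2} + Y$)
$\frac{a{\left(2713 \right)}}{u} = \frac{- \frac{7}{2} + 2713}{-356886} = \frac{5419}{2} \left(- \frac{1}{356886}\right) = - \frac{5419}{713772}$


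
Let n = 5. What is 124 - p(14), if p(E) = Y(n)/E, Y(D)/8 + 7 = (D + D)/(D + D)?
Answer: 892/7 ≈ 127.43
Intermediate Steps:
Y(D) = -48 (Y(D) = -56 + 8*((D + D)/(D + D)) = -56 + 8*((2*D)/((2*D))) = -56 + 8*((2*D)*(1/(2*D))) = -56 + 8*1 = -56 + 8 = -48)
p(E) = -48/E
124 - p(14) = 124 - (-48)/14 = 124 - 1*(-24/7) = 124 + 24/7 = 892/7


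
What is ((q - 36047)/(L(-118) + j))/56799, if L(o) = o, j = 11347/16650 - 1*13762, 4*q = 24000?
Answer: 55586950/1458413111083 ≈ 3.8115e-5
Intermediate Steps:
q = 6000 (q = (¼)*24000 = 6000)
j = -229125953/16650 (j = 11347*(1/16650) - 13762 = 11347/16650 - 13762 = -229125953/16650 ≈ -13761.)
((q - 36047)/(L(-118) + j))/56799 = ((6000 - 36047)/(-118 - 229125953/16650))/56799 = -30047/(-231090653/16650)*(1/56799) = -30047*(-16650/231090653)*(1/56799) = (500282550/231090653)*(1/56799) = 55586950/1458413111083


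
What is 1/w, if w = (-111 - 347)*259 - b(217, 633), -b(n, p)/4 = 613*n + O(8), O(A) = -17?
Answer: 1/413394 ≈ 2.4190e-6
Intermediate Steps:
b(n, p) = 68 - 2452*n (b(n, p) = -4*(613*n - 17) = -4*(-17 + 613*n) = 68 - 2452*n)
w = 413394 (w = (-111 - 347)*259 - (68 - 2452*217) = -458*259 - (68 - 532084) = -118622 - 1*(-532016) = -118622 + 532016 = 413394)
1/w = 1/413394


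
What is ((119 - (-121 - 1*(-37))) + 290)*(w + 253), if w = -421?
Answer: -82824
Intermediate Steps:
((119 - (-121 - 1*(-37))) + 290)*(w + 253) = ((119 - (-121 - 1*(-37))) + 290)*(-421 + 253) = ((119 - (-121 + 37)) + 290)*(-168) = ((119 - 1*(-84)) + 290)*(-168) = ((119 + 84) + 290)*(-168) = (203 + 290)*(-168) = 493*(-168) = -82824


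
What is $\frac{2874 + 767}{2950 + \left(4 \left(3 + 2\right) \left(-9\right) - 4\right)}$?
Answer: $\frac{3641}{2766} \approx 1.3163$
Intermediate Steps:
$\frac{2874 + 767}{2950 + \left(4 \left(3 + 2\right) \left(-9\right) - 4\right)} = \frac{3641}{2950 + \left(4 \cdot 5 \left(-9\right) - 4\right)} = \frac{3641}{2950 + \left(20 \left(-9\right) - 4\right)} = \frac{3641}{2950 - 184} = \frac{3641}{2766}$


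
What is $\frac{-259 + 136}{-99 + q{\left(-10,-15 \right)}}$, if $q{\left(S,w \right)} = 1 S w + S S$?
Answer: $- \frac{123}{151} \approx -0.81457$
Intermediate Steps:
$q{\left(S,w \right)} = S^{2} + S w$ ($q{\left(S,w \right)} = S w + S^{2} = S^{2} + S w$)
$\frac{-259 + 136}{-99 + q{\left(-10,-15 \right)}} = \frac{-259 + 136}{-99 - 10 \left(-10 - 15\right)} = - \frac{123}{-99 - -250} = - \frac{123}{-99 + 250} = - \frac{123}{151}$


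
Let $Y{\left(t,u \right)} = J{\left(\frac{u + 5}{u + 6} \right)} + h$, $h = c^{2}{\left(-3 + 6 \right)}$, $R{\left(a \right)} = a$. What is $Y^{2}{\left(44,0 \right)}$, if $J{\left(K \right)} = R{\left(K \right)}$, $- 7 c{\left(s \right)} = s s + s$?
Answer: $\frac{1229881}{86436} \approx 14.229$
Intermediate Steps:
$c{\left(s \right)} = - \frac{s}{7} - \frac{s^{2}}{7}$ ($c{\left(s \right)} = - \frac{s s + s}{7} = - \frac{s^{2} + s}{7} = - \frac{s + s^{2}}{7} = - \frac{s}{7} - \frac{s^{2}}{7}$)
$J{\left(K \right)} = K$
$h = \frac{144}{49}$ ($h = \left(- \frac{\left(-3 + 6\right) \left(1 + \left(-3 + 6\right)\right)}{7}\right)^{2} = \left(\left(- \frac{1}{7}\right) 3 \left(1 + 3\right)\right)^{2} = \left(\left(- \frac{1}{7}\right) 3 \cdot 4\right)^{2} = \left(- \frac{12}{7}\right)^{2} = \frac{144}{49} \approx 2.9388$)
$Y{\left(t,u \right)} = \frac{144}{49} + \frac{5 + u}{6 + u}$ ($Y{\left(t,u \right)} = \frac{u + 5}{u + 6} + \frac{144}{49} = \frac{5 + u}{6 + u} + \frac{144}{49} = \frac{144}{49} + \frac{5 + u}{6 + u}$)
$Y^{2}{\left(44,0 \right)} = \left(\frac{1109 + 193 \cdot 0}{49 \left(6 + 0\right)}\right)^{2} = \left(\frac{1109 + 0}{49 \cdot 6}\right)^{2} = \left(\frac{1}{49} \cdot \frac{1}{6} \cdot 1109\right)^{2} = \left(\frac{1109}{294}\right)^{2} = \frac{1229881}{86436}$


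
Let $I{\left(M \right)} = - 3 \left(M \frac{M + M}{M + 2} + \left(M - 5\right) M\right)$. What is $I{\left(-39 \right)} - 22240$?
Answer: $- \frac{1004230}{37} \approx -27141.0$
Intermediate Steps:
$I{\left(M \right)} = - \frac{6 M^{2}}{2 + M} - 3 M \left(-5 + M\right)$ ($I{\left(M \right)} = - 3 \left(M \frac{2 M}{2 + M} + \left(-5 + M\right) M\right) = - 3 \left(M \frac{2 M}{2 + M} + M \left(-5 + M\right)\right) = - 3 \left(\frac{2 M^{2}}{2 + M} + M \left(-5 + M\right)\right) = - 3 \left(M \left(-5 + M\right) + \frac{2 M^{2}}{2 + M}\right) = - \frac{6 M^{2}}{2 + M} - 3 M \left(-5 + M\right)$)
$I{\left(-39 \right)} - 22240 = 3 \left(-39\right) \frac{1}{2 - 39} \left(10 - 39 - \left(-39\right)^{2}\right) - 22240 = 3 \left(-39\right) \frac{1}{-37} \left(10 - 39 - 1521\right) - 22240 = 3 \left(-39\right) \left(- \frac{1}{37}\right) \left(10 - 39 - 1521\right) - 22240 = 3 \left(-39\right) \left(- \frac{1}{37}\right) \left(-1550\right) - 22240 = - \frac{181350}{37} - 22240 = - \frac{1004230}{37}$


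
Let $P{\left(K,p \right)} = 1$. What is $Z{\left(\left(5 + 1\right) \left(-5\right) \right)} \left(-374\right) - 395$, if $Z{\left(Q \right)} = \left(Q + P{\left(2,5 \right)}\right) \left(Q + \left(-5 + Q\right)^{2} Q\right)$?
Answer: $-398916275$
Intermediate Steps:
$Z{\left(Q \right)} = \left(1 + Q\right) \left(Q + Q \left(-5 + Q\right)^{2}\right)$ ($Z{\left(Q \right)} = \left(Q + 1\right) \left(Q + \left(-5 + Q\right)^{2} Q\right) = \left(1 + Q\right) \left(Q + Q \left(-5 + Q\right)^{2}\right)$)
$Z{\left(\left(5 + 1\right) \left(-5\right) \right)} \left(-374\right) - 395 = \left(5 + 1\right) \left(-5\right) \left(26 + \left(\left(5 + 1\right) \left(-5\right)\right)^{3} - 9 \left(\left(5 + 1\right) \left(-5\right)\right)^{2} + 16 \left(5 + 1\right) \left(-5\right)\right) \left(-374\right) - 395 = 6 \left(-5\right) \left(26 + \left(6 \left(-5\right)\right)^{3} - 9 \left(6 \left(-5\right)\right)^{2} + 16 \cdot 6 \left(-5\right)\right) \left(-374\right) - 395 = - 30 \left(26 + \left(-30\right)^{3} - 9 \left(-30\right)^{2} + 16 \left(-30\right)\right) \left(-374\right) - 395 = - 30 \left(26 - 27000 - 8100 - 480\right) \left(-374\right) - 395 = \left(-30\right) \left(-35554\right) \left(-374\right) - 395 = 1066620 \left(-374\right) - 395 = -398915880 - 395 = -398916275$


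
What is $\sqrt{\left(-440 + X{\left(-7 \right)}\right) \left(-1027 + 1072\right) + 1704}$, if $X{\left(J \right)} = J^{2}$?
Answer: $i \sqrt{15891} \approx 126.06 i$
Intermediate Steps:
$\sqrt{\left(-440 + X{\left(-7 \right)}\right) \left(-1027 + 1072\right) + 1704} = \sqrt{\left(-440 + \left(-7\right)^{2}\right) \left(-1027 + 1072\right) + 1704} = \sqrt{\left(-440 + 49\right) 45 + 1704} = \sqrt{\left(-391\right) 45 + 1704} = \sqrt{-17595 + 1704} = \sqrt{-15891} = i \sqrt{15891}$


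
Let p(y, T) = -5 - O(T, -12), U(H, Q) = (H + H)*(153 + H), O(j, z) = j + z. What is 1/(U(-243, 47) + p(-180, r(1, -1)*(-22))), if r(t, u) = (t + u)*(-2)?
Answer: 1/43747 ≈ 2.2859e-5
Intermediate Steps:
U(H, Q) = 2*H*(153 + H) (U(H, Q) = (2*H)*(153 + H) = 2*H*(153 + H))
r(t, u) = -2*t - 2*u
p(y, T) = 7 - T (p(y, T) = -5 - (T - 12) = -5 - (-12 + T) = -5 + (12 - T) = 7 - T)
1/(U(-243, 47) + p(-180, r(1, -1)*(-22))) = 1/(2*(-243)*(153 - 243) + (7 - (-2*1 - 2*(-1))*(-22))) = 1/(2*(-243)*(-90) + (7 - (-2 + 2)*(-22))) = 1/(43740 + (7 - 0*(-22))) = 1/(43740 + (7 - 1*0)) = 1/(43740 + (7 + 0)) = 1/(43740 + 7) = 1/43747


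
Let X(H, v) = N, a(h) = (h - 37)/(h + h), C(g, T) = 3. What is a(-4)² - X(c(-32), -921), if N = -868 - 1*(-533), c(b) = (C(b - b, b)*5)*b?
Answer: 23121/64 ≈ 361.27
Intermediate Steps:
a(h) = (-37 + h)/(2*h) (a(h) = (-37 + h)/((2*h)) = (-37 + h)*(1/(2*h)) = (-37 + h)/(2*h))
c(b) = 15*b (c(b) = (3*5)*b = 15*b)
N = -335 (N = -868 + 533 = -335)
X(H, v) = -335
a(-4)² - X(c(-32), -921) = ((½)*(-37 - 4)/(-4))² - 1*(-335) = ((½)*(-¼)*(-41))² + 335 = (41/8)² + 335 = 1681/64 + 335 = 23121/64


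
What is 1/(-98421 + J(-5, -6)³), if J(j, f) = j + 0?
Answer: -1/98546 ≈ -1.0148e-5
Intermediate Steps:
J(j, f) = j
1/(-98421 + J(-5, -6)³) = 1/(-98421 + (-5)³) = 1/(-98421 - 125) = 1/(-98546) = -1/98546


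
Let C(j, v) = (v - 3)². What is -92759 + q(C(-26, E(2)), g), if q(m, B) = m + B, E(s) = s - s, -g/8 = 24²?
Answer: -97358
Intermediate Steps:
g = -4608 (g = -8*24² = -8*576 = -4608)
E(s) = 0
C(j, v) = (-3 + v)²
q(m, B) = B + m
-92759 + q(C(-26, E(2)), g) = -92759 + (-4608 + (-3 + 0)²) = -92759 + (-4608 + (-3)²) = -92759 + (-4608 + 9) = -92759 - 4599 = -97358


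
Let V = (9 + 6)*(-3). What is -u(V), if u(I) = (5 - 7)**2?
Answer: -4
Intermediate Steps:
V = -45 (V = 15*(-3) = -45)
u(I) = 4 (u(I) = (-2)**2 = 4)
-u(V) = -1*4 = -4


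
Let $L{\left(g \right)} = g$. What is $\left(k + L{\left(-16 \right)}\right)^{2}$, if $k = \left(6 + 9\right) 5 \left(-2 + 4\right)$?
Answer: $17956$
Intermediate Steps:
$k = 150$ ($k = 15 \cdot 5 \cdot 2 = 15 \cdot 10 = 150$)
$\left(k + L{\left(-16 \right)}\right)^{2} = \left(150 - 16\right)^{2} = 134^{2} = 17956$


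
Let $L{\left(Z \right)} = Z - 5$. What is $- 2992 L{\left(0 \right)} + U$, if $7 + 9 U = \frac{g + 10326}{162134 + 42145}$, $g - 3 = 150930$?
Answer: $\frac{3055872874}{204279} \approx 14959.0$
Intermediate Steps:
$L{\left(Z \right)} = -5 + Z$ ($L{\left(Z \right)} = Z - 5 = -5 + Z$)
$g = 150933$ ($g = 3 + 150930 = 150933$)
$U = - \frac{140966}{204279}$ ($U = - \frac{7}{9} + \frac{\left(150933 + 10326\right) \frac{1}{162134 + 42145}}{9} = - \frac{7}{9} + \frac{161259 \cdot \frac{1}{204279}}{9} = - \frac{7}{9} + \frac{1}{9} \cdot \frac{53753}{68093} = - \frac{7}{9} + \frac{53753}{612837} = - \frac{140966}{204279} \approx -0.69007$)
$- 2992 L{\left(0 \right)} + U = - 2992 \left(-5 + 0\right) - \frac{140966}{204279} = \left(-2992\right) \left(-5\right) - \frac{140966}{204279} = 14960 - \frac{140966}{204279} = \frac{3055872874}{204279}$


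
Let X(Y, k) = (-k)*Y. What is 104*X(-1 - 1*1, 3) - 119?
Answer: 505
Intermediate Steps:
X(Y, k) = -Y*k
104*X(-1 - 1*1, 3) - 119 = 104*(-1*(-1 - 1*1)*3) - 119 = 104*(-1*(-1 - 1)*3) - 119 = 104*(-1*(-2)*3) - 119 = 104*6 - 119 = 624 - 119 = 505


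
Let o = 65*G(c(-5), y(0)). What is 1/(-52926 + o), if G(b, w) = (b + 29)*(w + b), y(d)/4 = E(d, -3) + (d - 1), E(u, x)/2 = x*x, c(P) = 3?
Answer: 1/94754 ≈ 1.0554e-5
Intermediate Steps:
E(u, x) = 2*x² (E(u, x) = 2*(x*x) = 2*x²)
y(d) = 68 + 4*d (y(d) = 4*(2*(-3)² + (d - 1)) = 4*(2*9 + (-1 + d)) = 4*(18 + (-1 + d)) = 4*(17 + d) = 68 + 4*d)
G(b, w) = (29 + b)*(b + w)
o = 147680 (o = 65*(3² + 29*3 + 29*(68 + 4*0) + 3*(68 + 4*0)) = 65*(9 + 87 + 29*(68 + 0) + 3*(68 + 0)) = 65*(9 + 87 + 29*68 + 3*68) = 65*(9 + 87 + 1972 + 204) = 65*2272 = 147680)
1/(-52926 + o) = 1/(-52926 + 147680) = 1/94754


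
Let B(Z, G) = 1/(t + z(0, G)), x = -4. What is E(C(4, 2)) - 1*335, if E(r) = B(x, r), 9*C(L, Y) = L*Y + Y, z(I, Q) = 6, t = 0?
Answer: -2009/6 ≈ -334.83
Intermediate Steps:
B(Z, G) = ⅙ (B(Z, G) = 1/(0 + 6) = 1/6 = ⅙)
C(L, Y) = Y/9 + L*Y/9 (C(L, Y) = (L*Y + Y)/9 = (Y + L*Y)/9 = Y/9 + L*Y/9)
E(r) = ⅙
E(C(4, 2)) - 1*335 = ⅙ - 1*335 = ⅙ - 335 = -2009/6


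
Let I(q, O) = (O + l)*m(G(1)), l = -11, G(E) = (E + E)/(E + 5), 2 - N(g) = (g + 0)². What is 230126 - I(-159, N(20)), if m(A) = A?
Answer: 690787/3 ≈ 2.3026e+5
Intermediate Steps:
N(g) = 2 - g² (N(g) = 2 - (g + 0)² = 2 - g²)
G(E) = 2*E/(5 + E) (G(E) = (2*E)/(5 + E) = 2*E/(5 + E))
I(q, O) = -11/3 + O/3 (I(q, O) = (O - 11)*(2*1/(5 + 1)) = (-11 + O)*(2*1/6) = (-11 + O)*(2*1*(⅙)) = (-11 + O)*(⅓) = -11/3 + O/3)
230126 - I(-159, N(20)) = 230126 - (-11/3 + (2 - 1*20²)/3) = 230126 - (-11/3 + (2 - 1*400)/3) = 230126 - (-11/3 + (2 - 400)/3) = 230126 - (-11/3 + (⅓)*(-398)) = 230126 - (-11/3 - 398/3) = 230126 - 1*(-409/3) = 230126 + 409/3 = 690787/3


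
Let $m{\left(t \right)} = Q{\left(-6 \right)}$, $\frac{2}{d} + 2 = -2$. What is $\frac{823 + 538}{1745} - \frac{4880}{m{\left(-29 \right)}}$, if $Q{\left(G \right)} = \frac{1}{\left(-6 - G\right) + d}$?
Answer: $\frac{4259161}{1745} \approx 2440.8$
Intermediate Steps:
$d = - \frac{1}{2}$ ($d = \frac{2}{-2 - 2} = \frac{2}{-4} = 2 \left(- \frac{1}{4}\right) = - \frac{1}{2} \approx -0.5$)
$Q{\left(G \right)} = \frac{1}{- \frac{13}{2} - G}$ ($Q{\left(G \right)} = \frac{1}{\left(-6 - G\right) - \frac{1}{2}} = \frac{1}{- \frac{13}{2} - G}$)
$m{\left(t \right)} = -2$ ($m{\left(t \right)} = - \frac{2}{13 + 2 \left(-6\right)} = - \frac{2}{13 - 12} = - \frac{2}{1} = \left(-2\right) 1 = -2$)
$\frac{823 + 538}{1745} - \frac{4880}{m{\left(-29 \right)}} = \frac{823 + 538}{1745} - \frac{4880}{-2} = 1361 \cdot \frac{1}{1745} - -2440 = \frac{1361}{1745} + 2440 = \frac{4259161}{1745}$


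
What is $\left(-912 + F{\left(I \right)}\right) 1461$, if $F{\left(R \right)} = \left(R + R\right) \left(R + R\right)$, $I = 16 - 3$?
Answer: $-344796$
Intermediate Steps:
$I = 13$ ($I = 16 - 3 = 13$)
$F{\left(R \right)} = 4 R^{2}$ ($F{\left(R \right)} = 2 R 2 R = 4 R^{2}$)
$\left(-912 + F{\left(I \right)}\right) 1461 = \left(-912 + 4 \cdot 13^{2}\right) 1461 = \left(-912 + 4 \cdot 169\right) 1461 = \left(-912 + 676\right) 1461 = \left(-236\right) 1461 = -344796$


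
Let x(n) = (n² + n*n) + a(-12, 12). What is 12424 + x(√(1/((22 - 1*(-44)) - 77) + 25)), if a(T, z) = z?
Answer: 137344/11 ≈ 12486.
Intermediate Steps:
x(n) = 12 + 2*n² (x(n) = (n² + n*n) + 12 = (n² + n²) + 12 = 2*n² + 12 = 12 + 2*n²)
12424 + x(√(1/((22 - 1*(-44)) - 77) + 25)) = 12424 + (12 + 2*(√(1/((22 - 1*(-44)) - 77) + 25))²) = 12424 + (12 + 2*(√(1/((22 + 44) - 77) + 25))²) = 12424 + (12 + 2*(√(1/(66 - 77) + 25))²) = 12424 + (12 + 2*(√(1/(-11) + 25))²) = 12424 + (12 + 2*(√(-1/11 + 25))²) = 12424 + (12 + 2*(√(274/11))²) = 12424 + (12 + 2*(√3014/11)²) = 12424 + (12 + 2*(274/11)) = 12424 + (12 + 548/11) = 12424 + 680/11 = 137344/11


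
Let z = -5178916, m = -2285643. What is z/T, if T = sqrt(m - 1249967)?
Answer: 2589458*I*sqrt(3535610)/1767805 ≈ 2754.3*I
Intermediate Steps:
T = I*sqrt(3535610) (T = sqrt(-2285643 - 1249967) = sqrt(-3535610) = I*sqrt(3535610) ≈ 1880.3*I)
z/T = -5178916*(-I*sqrt(3535610)/3535610) = -(-2589458)*I*sqrt(3535610)/1767805 = 2589458*I*sqrt(3535610)/1767805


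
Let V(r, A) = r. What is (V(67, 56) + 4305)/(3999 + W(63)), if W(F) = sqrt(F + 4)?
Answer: 8741814/7995967 - 2186*sqrt(67)/7995967 ≈ 1.0910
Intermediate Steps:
W(F) = sqrt(4 + F)
(V(67, 56) + 4305)/(3999 + W(63)) = (67 + 4305)/(3999 + sqrt(4 + 63)) = 4372/(3999 + sqrt(67))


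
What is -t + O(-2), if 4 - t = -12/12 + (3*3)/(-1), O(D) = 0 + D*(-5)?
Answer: -4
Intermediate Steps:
O(D) = -5*D (O(D) = 0 - 5*D = -5*D)
t = 14 (t = 4 - (-12/12 + (3*3)/(-1)) = 4 - (-12*1/12 + 9*(-1)) = 4 - (-1 - 9) = 4 - 1*(-10) = 4 + 10 = 14)
-t + O(-2) = -1*14 - 5*(-2) = -14 + 10 = -4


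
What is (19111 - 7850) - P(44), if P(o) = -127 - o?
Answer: 11432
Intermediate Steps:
(19111 - 7850) - P(44) = (19111 - 7850) - (-127 - 1*44) = 11261 - (-127 - 44) = 11261 - 1*(-171) = 11261 + 171 = 11432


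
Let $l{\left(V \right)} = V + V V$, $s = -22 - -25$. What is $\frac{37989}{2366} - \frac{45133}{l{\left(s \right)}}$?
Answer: $- \frac{7594915}{2028} \approx -3745.0$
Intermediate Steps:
$s = 3$ ($s = -22 + 25 = 3$)
$l{\left(V \right)} = V + V^{2}$
$\frac{37989}{2366} - \frac{45133}{l{\left(s \right)}} = \frac{37989}{2366} - \frac{45133}{3 \left(1 + 3\right)} = 37989 \cdot \frac{1}{2366} - \frac{45133}{3 \cdot 4} = \frac{5427}{338} - \frac{45133}{12} = - \frac{7594915}{2028}$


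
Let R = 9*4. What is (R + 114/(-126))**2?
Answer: 543169/441 ≈ 1231.7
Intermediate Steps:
R = 36
(R + 114/(-126))**2 = (36 + 114/(-126))**2 = (36 + 114*(-1/126))**2 = (36 - 19/21)**2 = (737/21)**2 = 543169/441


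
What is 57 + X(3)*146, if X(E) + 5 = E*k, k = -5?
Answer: -2863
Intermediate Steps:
X(E) = -5 - 5*E (X(E) = -5 + E*(-5) = -5 - 5*E)
57 + X(3)*146 = 57 + (-5 - 5*3)*146 = 57 + (-5 - 15)*146 = 57 - 20*146 = 57 - 2920 = -2863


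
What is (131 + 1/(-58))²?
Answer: 57714409/3364 ≈ 17156.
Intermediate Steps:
(131 + 1/(-58))² = (131 - 1/58)² = (7597/58)² = 57714409/3364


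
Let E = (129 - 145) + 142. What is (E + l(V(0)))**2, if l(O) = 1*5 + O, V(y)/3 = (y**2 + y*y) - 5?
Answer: 13456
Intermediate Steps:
V(y) = -15 + 6*y**2 (V(y) = 3*((y**2 + y*y) - 5) = 3*((y**2 + y**2) - 5) = 3*(2*y**2 - 5) = 3*(-5 + 2*y**2) = -15 + 6*y**2)
l(O) = 5 + O
E = 126 (E = -16 + 142 = 126)
(E + l(V(0)))**2 = (126 + (5 + (-15 + 6*0**2)))**2 = (126 + (5 + (-15 + 6*0)))**2 = (126 + (5 + (-15 + 0)))**2 = (126 + (5 - 15))**2 = (126 - 10)**2 = 116**2 = 13456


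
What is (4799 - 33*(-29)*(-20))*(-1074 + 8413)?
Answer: -105248599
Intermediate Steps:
(4799 - 33*(-29)*(-20))*(-1074 + 8413) = (4799 + 957*(-20))*7339 = (4799 - 19140)*7339 = -14341*7339 = -105248599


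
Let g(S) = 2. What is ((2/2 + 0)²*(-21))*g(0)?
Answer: -42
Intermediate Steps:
((2/2 + 0)²*(-21))*g(0) = ((2/2 + 0)²*(-21))*2 = ((2*(½) + 0)²*(-21))*2 = ((1 + 0)²*(-21))*2 = (1²*(-21))*2 = (1*(-21))*2 = -21*2 = -42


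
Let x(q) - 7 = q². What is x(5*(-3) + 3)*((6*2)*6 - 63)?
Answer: 1359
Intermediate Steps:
x(q) = 7 + q²
x(5*(-3) + 3)*((6*2)*6 - 63) = (7 + (5*(-3) + 3)²)*((6*2)*6 - 63) = (7 + (-15 + 3)²)*(12*6 - 63) = (7 + (-12)²)*(72 - 63) = (7 + 144)*9 = 151*9 = 1359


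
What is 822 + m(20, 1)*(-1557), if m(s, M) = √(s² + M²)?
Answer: 822 - 1557*√401 ≈ -30357.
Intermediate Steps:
m(s, M) = √(M² + s²)
822 + m(20, 1)*(-1557) = 822 + √(1² + 20²)*(-1557) = 822 + √(1 + 400)*(-1557) = 822 + √401*(-1557) = 822 - 1557*√401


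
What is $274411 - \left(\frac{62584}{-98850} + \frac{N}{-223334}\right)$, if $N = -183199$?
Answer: $\frac{3029024196549403}{11038282950} \approx 2.7441 \cdot 10^{5}$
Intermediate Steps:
$274411 - \left(\frac{62584}{-98850} + \frac{N}{-223334}\right) = 274411 - \left(\frac{62584}{-98850} - \frac{183199}{-223334}\right) = 274411 - \left(62584 \left(- \frac{1}{98850}\right) - - \frac{183199}{223334}\right) = 274411 - \left(- \frac{31292}{49425} + \frac{183199}{223334}\right) = 274411 - \frac{2066043047}{11038282950} = \frac{3029024196549403}{11038282950}$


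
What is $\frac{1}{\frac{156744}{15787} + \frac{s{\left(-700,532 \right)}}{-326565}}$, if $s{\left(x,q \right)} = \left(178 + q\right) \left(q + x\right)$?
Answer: $\frac{343698777}{3538011848} \approx 0.097145$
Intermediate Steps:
$\frac{1}{\frac{156744}{15787} + \frac{s{\left(-700,532 \right)}}{-326565}} = \frac{1}{\frac{156744}{15787} + \frac{532^{2} + 178 \cdot 532 + 178 \left(-700\right) + 532 \left(-700\right)}{-326565}} = \frac{1}{156744 \cdot \frac{1}{15787} + \left(283024 + 94696 - 124600 - 372400\right) \left(- \frac{1}{326565}\right)} = \frac{1}{\frac{156744}{15787} - - \frac{7952}{21771}} = \frac{1}{\frac{156744}{15787} + \frac{7952}{21771}} = \frac{1}{\frac{3538011848}{343698777}} = \frac{343698777}{3538011848}$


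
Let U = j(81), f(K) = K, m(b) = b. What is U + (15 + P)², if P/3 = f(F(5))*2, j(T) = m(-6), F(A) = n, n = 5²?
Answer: 27219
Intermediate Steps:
n = 25
F(A) = 25
j(T) = -6
U = -6
P = 150 (P = 3*(25*2) = 3*50 = 150)
U + (15 + P)² = -6 + (15 + 150)² = -6 + 165² = -6 + 27225 = 27219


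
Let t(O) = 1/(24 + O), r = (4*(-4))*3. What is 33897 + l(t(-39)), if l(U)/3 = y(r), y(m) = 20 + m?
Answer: 33813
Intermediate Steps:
r = -48 (r = -16*3 = -48)
l(U) = -84 (l(U) = 3*(20 - 48) = 3*(-28) = -84)
33897 + l(t(-39)) = 33897 - 84 = 33813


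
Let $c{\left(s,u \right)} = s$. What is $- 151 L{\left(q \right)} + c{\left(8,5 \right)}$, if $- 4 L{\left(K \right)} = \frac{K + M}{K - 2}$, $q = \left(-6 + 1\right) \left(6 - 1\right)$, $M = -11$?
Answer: $\frac{175}{3} \approx 58.333$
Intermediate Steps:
$q = -25$ ($q = \left(-5\right) 5 = -25$)
$L{\left(K \right)} = - \frac{-11 + K}{4 \left(-2 + K\right)}$ ($L{\left(K \right)} = - \frac{\left(K - 11\right) \frac{1}{K - 2}}{4} = - \frac{\left(-11 + K\right) \frac{1}{-2 + K}}{4} = - \frac{\frac{1}{-2 + K} \left(-11 + K\right)}{4} = - \frac{-11 + K}{4 \left(-2 + K\right)}$)
$- 151 L{\left(q \right)} + c{\left(8,5 \right)} = - 151 \frac{11 - -25}{4 \left(-2 - 25\right)} + 8 = - 151 \frac{11 + 25}{4 \left(-27\right)} + 8 = - 151 \cdot \frac{1}{4} \left(- \frac{1}{27}\right) 36 + 8 = \left(-151\right) \left(- \frac{1}{3}\right) + 8 = \frac{151}{3} + 8 = \frac{175}{3}$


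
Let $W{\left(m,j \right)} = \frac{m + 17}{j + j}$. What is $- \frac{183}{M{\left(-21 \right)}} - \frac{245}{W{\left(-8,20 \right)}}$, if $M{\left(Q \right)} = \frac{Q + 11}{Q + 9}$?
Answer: $- \frac{58882}{45} \approx -1308.5$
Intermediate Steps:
$M{\left(Q \right)} = \frac{11 + Q}{9 + Q}$
$W{\left(m,j \right)} = \frac{17 + m}{2 j}$
$- \frac{183}{M{\left(-21 \right)}} - \frac{245}{W{\left(-8,20 \right)}} = - \frac{183}{\frac{1}{9 - 21} \left(11 - 21\right)} - \frac{245}{\frac{1}{2} \cdot \frac{1}{20} \left(17 - 8\right)} = - \frac{183}{\frac{1}{-12} \left(-10\right)} - \frac{245}{\frac{1}{2} \cdot \frac{1}{20} \cdot 9} = - \frac{183}{\left(- \frac{1}{12}\right) \left(-10\right)} - \frac{245}{\frac{9}{40}} = - \frac{183}{\frac{5}{6}} - \frac{9800}{9} = \left(-183\right) \frac{6}{5} - \frac{9800}{9} = - \frac{1098}{5} - \frac{9800}{9} = - \frac{58882}{45}$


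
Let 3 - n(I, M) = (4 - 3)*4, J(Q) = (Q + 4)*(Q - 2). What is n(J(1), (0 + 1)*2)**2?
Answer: 1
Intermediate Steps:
J(Q) = (-2 + Q)*(4 + Q) (J(Q) = (4 + Q)*(-2 + Q) = (-2 + Q)*(4 + Q))
n(I, M) = -1 (n(I, M) = 3 - (4 - 3)*4 = 3 - 4 = -1)
n(J(1), (0 + 1)*2)**2 = (-1)**2 = 1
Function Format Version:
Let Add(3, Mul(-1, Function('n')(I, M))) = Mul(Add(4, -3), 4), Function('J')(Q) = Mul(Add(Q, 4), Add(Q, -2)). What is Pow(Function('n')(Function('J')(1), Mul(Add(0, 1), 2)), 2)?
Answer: 1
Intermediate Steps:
Function('J')(Q) = Mul(Add(-2, Q), Add(4, Q)) (Function('J')(Q) = Mul(Add(4, Q), Add(-2, Q)) = Mul(Add(-2, Q), Add(4, Q)))
Function('n')(I, M) = -1 (Function('n')(I, M) = Add(3, Mul(-1, Mul(Add(4, -3), 4))) = Add(3, Mul(-1, Mul(1, 4))) = Add(3, Mul(-1, 4)) = Add(3, -4) = -1)
Pow(Function('n')(Function('J')(1), Mul(Add(0, 1), 2)), 2) = Pow(-1, 2) = 1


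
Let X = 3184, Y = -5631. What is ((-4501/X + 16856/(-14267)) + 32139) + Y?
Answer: 1204037915753/45426128 ≈ 26505.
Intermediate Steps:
((-4501/X + 16856/(-14267)) + 32139) + Y = ((-4501/3184 + 16856/(-14267)) + 32139) - 5631 = ((-4501*1/3184 + 16856*(-1/14267)) + 32139) - 5631 = ((-4501/3184 - 16856/14267) + 32139) - 5631 = (-117885271/45426128 + 32139) - 5631 = 1459832442521/45426128 - 5631 = 1204037915753/45426128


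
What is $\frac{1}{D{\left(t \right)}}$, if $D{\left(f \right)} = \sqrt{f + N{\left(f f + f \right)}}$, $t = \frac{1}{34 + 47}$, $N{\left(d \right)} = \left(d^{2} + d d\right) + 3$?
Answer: $\frac{6561 \sqrt{32421263}}{64842526} \approx 0.57614$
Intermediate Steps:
$N{\left(d \right)} = 3 + 2 d^{2}$ ($N{\left(d \right)} = \left(d^{2} + d^{2}\right) + 3 = 2 d^{2} + 3 = 3 + 2 d^{2}$)
$t = \frac{1}{81} \approx 0.012346$
$D{\left(f \right)} = \sqrt{3 + f + 2 \left(f + f^{2}\right)^{2}}$ ($D{\left(f \right)} = \sqrt{f + \left(3 + 2 \left(f f + f\right)^{2}\right)} = \sqrt{f + \left(3 + 2 \left(f^{2} + f\right)^{2}\right)} = \sqrt{f + \left(3 + 2 \left(f + f^{2}\right)^{2}\right)} = \sqrt{3 + f + 2 \left(f + f^{2}\right)^{2}}$)
$\frac{1}{D{\left(t \right)}} = \frac{1}{\sqrt{3 + \frac{1}{81} + \frac{2 \left(1 + \frac{1}{81}\right)^{2}}{6561}}} = \frac{1}{\sqrt{3 + \frac{1}{81} + 2 \cdot \frac{1}{6561} \left(\frac{82}{81}\right)^{2}}} = \frac{1}{\sqrt{3 + \frac{1}{81} + 2 \cdot \frac{1}{6561} \cdot \frac{6724}{6561}}} = \frac{1}{\sqrt{3 + \frac{1}{81} + \frac{13448}{43046721}}} = \frac{1}{\sqrt{\frac{129685052}{43046721}}} = \frac{1}{\frac{2}{6561} \sqrt{32421263}} = \frac{6561 \sqrt{32421263}}{64842526}$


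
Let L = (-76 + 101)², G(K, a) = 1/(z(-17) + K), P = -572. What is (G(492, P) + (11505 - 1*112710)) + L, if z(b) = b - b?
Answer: -49485359/492 ≈ -1.0058e+5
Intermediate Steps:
z(b) = 0
G(K, a) = 1/K (G(K, a) = 1/(0 + K) = 1/K)
L = 625 (L = 25² = 625)
(G(492, P) + (11505 - 1*112710)) + L = (1/492 + (11505 - 1*112710)) + 625 = (1/492 + (11505 - 112710)) + 625 = (1/492 - 101205) + 625 = -49792859/492 + 625 = -49485359/492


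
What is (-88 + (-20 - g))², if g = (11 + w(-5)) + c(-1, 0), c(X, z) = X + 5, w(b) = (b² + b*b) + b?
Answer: 28224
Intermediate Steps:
w(b) = b + 2*b² (w(b) = (b² + b²) + b = 2*b² + b = b + 2*b²)
c(X, z) = 5 + X
g = 60 (g = (11 - 5*(1 + 2*(-5))) + (5 - 1) = (11 - 5*(1 - 10)) + 4 = (11 - 5*(-9)) + 4 = (11 + 45) + 4 = 56 + 4 = 60)
(-88 + (-20 - g))² = (-88 + (-20 - 1*60))² = (-88 + (-20 - 60))² = (-88 - 80)² = (-168)² = 28224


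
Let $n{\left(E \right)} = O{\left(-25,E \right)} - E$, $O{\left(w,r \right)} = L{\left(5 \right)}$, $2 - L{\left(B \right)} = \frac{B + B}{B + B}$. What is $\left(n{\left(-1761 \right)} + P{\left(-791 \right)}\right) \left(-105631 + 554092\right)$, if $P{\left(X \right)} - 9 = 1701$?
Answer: $1557056592$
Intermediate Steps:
$L{\left(B \right)} = 1$ ($L{\left(B \right)} = 2 - \frac{B + B}{B + B} = 2 - \frac{2 B}{2 B} = 2 - 2 B \frac{1}{2 B} = 2 - 1 = 1$)
$P{\left(X \right)} = 1710$ ($P{\left(X \right)} = 9 + 1701 = 1710$)
$O{\left(w,r \right)} = 1$
$n{\left(E \right)} = 1 - E$
$\left(n{\left(-1761 \right)} + P{\left(-791 \right)}\right) \left(-105631 + 554092\right) = \left(\left(1 - -1761\right) + 1710\right) \left(-105631 + 554092\right) = \left(\left(1 + 1761\right) + 1710\right) 448461 = \left(1762 + 1710\right) 448461 = 3472 \cdot 448461 = 1557056592$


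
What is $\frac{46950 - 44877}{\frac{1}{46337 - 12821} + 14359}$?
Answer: $\frac{69478668}{481256245} \approx 0.14437$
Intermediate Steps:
$\frac{46950 - 44877}{\frac{1}{46337 - 12821} + 14359} = \frac{2073}{\frac{1}{33516} + 14359} = \frac{2073}{\frac{481256245}{33516}} = 2073 \cdot \frac{33516}{481256245} = \frac{69478668}{481256245}$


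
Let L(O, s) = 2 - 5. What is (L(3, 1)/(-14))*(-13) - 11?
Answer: -193/14 ≈ -13.786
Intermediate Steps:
L(O, s) = -3
(L(3, 1)/(-14))*(-13) - 11 = -3/(-14)*(-13) - 11 = -3*(-1/14)*(-13) - 11 = (3/14)*(-13) - 11 = -39/14 - 11 = -193/14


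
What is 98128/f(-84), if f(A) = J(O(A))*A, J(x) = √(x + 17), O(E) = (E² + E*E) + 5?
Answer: -12266*√14134/148407 ≈ -9.8261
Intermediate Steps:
O(E) = 5 + 2*E² (O(E) = (E² + E²) + 5 = 2*E² + 5 = 5 + 2*E²)
J(x) = √(17 + x)
f(A) = A*√(22 + 2*A²) (f(A) = √(17 + (5 + 2*A²))*A = √(22 + 2*A²)*A = A*√(22 + 2*A²))
98128/f(-84) = 98128/((-84*√(22 + 2*(-84)²))) = 98128/((-84*√(22 + 2*7056))) = 98128/((-84*√(22 + 14112))) = 98128/((-84*√14134)) = 98128*(-√14134/1187256) = -12266*√14134/148407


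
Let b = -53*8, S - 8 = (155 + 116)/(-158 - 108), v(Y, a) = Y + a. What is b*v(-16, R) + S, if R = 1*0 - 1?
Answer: 1919185/266 ≈ 7215.0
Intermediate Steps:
R = -1 (R = 0 - 1 = -1)
S = 1857/266 (S = 8 + (155 + 116)/(-158 - 108) = 8 + 271/(-266) = 8 + 271*(-1/266) = 8 - 271/266 = 1857/266 ≈ 6.9812)
b = -424
b*v(-16, R) + S = -424*(-16 - 1) + 1857/266 = -424*(-17) + 1857/266 = 7208 + 1857/266 = 1919185/266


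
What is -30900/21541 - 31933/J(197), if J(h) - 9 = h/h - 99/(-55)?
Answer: -3441166865/1270919 ≈ -2707.6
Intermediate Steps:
J(h) = 59/5 (J(h) = 9 + (h/h - 99/(-55)) = 9 + (1 - 99*(-1/55)) = 9 + (1 + 9/5) = 9 + 14/5 = 59/5)
-30900/21541 - 31933/J(197) = -30900/21541 - 31933/59/5 = -30900*1/21541 - 31933*5/59 = -30900/21541 - 159665/59 = -3441166865/1270919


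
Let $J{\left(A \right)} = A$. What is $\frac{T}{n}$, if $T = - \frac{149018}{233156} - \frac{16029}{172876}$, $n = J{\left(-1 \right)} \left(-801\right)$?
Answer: $- \frac{670429393}{733772009124} \approx -0.00091367$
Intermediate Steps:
$n = 801$ ($n = \left(-1\right) \left(-801\right) = 801$)
$T = - \frac{670429393}{916069924}$ ($T = \left(-149018\right) \frac{1}{233156} - \frac{16029}{172876} = - \frac{74509}{116578} - \frac{16029}{172876} = - \frac{670429393}{916069924} \approx -0.73185$)
$\frac{T}{n} = - \frac{670429393}{916069924 \cdot 801} = \left(- \frac{670429393}{916069924}\right) \frac{1}{801} = - \frac{670429393}{733772009124}$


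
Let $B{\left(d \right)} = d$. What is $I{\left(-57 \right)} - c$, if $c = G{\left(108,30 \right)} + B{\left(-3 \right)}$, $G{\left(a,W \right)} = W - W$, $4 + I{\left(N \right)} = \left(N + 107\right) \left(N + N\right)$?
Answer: $-5701$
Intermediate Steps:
$I{\left(N \right)} = -4 + 2 N \left(107 + N\right)$ ($I{\left(N \right)} = -4 + \left(N + 107\right) \left(N + N\right) = -4 + \left(107 + N\right) 2 N = -4 + 2 N \left(107 + N\right)$)
$G{\left(a,W \right)} = 0$
$c = -3$ ($c = 0 - 3 = -3$)
$I{\left(-57 \right)} - c = \left(-4 + 2 \left(-57\right)^{2} + 214 \left(-57\right)\right) - -3 = \left(-4 + 2 \cdot 3249 - 12198\right) + 3 = \left(-4 + 6498 - 12198\right) + 3 = -5704 + 3 = -5701$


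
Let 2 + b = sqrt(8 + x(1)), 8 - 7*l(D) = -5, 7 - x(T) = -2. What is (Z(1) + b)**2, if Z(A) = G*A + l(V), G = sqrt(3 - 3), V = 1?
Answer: 834/49 - 2*sqrt(17)/7 ≈ 15.842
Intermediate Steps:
x(T) = 9 (x(T) = 7 - 1*(-2) = 7 + 2 = 9)
l(D) = 13/7 (l(D) = 8/7 - 1/7*(-5) = 8/7 + 5/7 = 13/7)
G = 0 (G = sqrt(0) = 0)
Z(A) = 13/7 (Z(A) = 0*A + 13/7 = 0 + 13/7 = 13/7)
b = -2 + sqrt(17) (b = -2 + sqrt(8 + 9) = -2 + sqrt(17) ≈ 2.1231)
(Z(1) + b)**2 = (13/7 + (-2 + sqrt(17)))**2 = (-1/7 + sqrt(17))**2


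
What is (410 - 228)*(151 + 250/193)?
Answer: 5349526/193 ≈ 27718.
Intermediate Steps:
(410 - 228)*(151 + 250/193) = 182*(151 + 250*(1/193)) = 182*(151 + 250/193) = 182*(29393/193) = 5349526/193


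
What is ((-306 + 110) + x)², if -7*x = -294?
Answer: 23716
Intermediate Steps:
x = 42 (x = -⅐*(-294) = 42)
((-306 + 110) + x)² = ((-306 + 110) + 42)² = (-196 + 42)² = (-154)² = 23716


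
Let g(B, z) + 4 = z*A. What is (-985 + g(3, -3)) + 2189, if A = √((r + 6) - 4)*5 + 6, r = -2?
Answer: 1182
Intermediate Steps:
A = 6 (A = √((-2 + 6) - 4)*5 + 6 = √(4 - 4)*5 + 6 = √0*5 + 6 = 0*5 + 6 = 0 + 6 = 6)
g(B, z) = -4 + 6*z (g(B, z) = -4 + z*6 = -4 + 6*z)
(-985 + g(3, -3)) + 2189 = (-985 + (-4 + 6*(-3))) + 2189 = (-985 + (-4 - 18)) + 2189 = (-985 - 22) + 2189 = -1007 + 2189 = 1182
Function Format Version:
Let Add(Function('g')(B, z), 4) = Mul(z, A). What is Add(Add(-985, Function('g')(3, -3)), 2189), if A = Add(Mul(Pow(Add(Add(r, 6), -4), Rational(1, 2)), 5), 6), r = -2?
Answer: 1182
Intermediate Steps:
A = 6 (A = Add(Mul(Pow(Add(Add(-2, 6), -4), Rational(1, 2)), 5), 6) = Add(Mul(Pow(Add(4, -4), Rational(1, 2)), 5), 6) = Add(Mul(Pow(0, Rational(1, 2)), 5), 6) = Add(Mul(0, 5), 6) = Add(0, 6) = 6)
Function('g')(B, z) = Add(-4, Mul(6, z)) (Function('g')(B, z) = Add(-4, Mul(z, 6)) = Add(-4, Mul(6, z)))
Add(Add(-985, Function('g')(3, -3)), 2189) = Add(Add(-985, Add(-4, Mul(6, -3))), 2189) = Add(Add(-985, Add(-4, -18)), 2189) = Add(Add(-985, -22), 2189) = Add(-1007, 2189) = 1182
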